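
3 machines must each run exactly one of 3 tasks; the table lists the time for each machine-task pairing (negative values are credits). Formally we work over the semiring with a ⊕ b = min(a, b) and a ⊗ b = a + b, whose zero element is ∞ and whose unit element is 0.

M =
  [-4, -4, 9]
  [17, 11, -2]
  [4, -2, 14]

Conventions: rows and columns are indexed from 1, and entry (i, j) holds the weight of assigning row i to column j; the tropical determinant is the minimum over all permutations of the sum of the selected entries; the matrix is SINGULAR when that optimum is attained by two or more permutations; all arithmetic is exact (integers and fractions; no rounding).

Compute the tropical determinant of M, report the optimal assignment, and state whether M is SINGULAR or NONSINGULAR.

σ = (1, 2, 3): (-4) + 11 + 14 = 21
σ = (1, 3, 2): (-4) + (-2) + (-2) = -8
σ = (2, 1, 3): (-4) + 17 + 14 = 27
σ = (2, 3, 1): (-4) + (-2) + 4 = -2
σ = (3, 1, 2): 9 + 17 + (-2) = 24
σ = (3, 2, 1): 9 + 11 + 4 = 24
Optimal value attained by: σ = (1, 3, 2).
Answer: det⊕(M) = -8; verdict: NONSINGULAR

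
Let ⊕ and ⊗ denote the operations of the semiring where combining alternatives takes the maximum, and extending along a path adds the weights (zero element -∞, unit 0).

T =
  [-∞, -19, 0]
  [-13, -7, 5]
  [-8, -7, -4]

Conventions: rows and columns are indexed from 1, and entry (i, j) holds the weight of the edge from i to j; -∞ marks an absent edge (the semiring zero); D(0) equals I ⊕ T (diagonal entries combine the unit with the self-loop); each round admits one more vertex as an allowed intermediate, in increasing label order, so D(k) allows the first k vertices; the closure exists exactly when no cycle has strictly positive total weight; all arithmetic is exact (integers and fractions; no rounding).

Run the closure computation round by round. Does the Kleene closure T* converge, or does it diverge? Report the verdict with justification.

D(0):
  [0, -19, 0]
  [-13, 0, 5]
  [-8, -7, 0]
D(1):
  [0, -19, 0]
  [-13, 0, 5]
  [-8, -7, 0]
D(2):
  [0, -19, 0]
  [-13, 0, 5]
  [-8, -7, 0]
D(3):
  [0, -7, 0]
  [-3, 0, 5]
  [-8, -7, 0]
Key observation: every diagonal entry stays at the unit through all rounds, so no improving cycle exists.
Answer: CONVERGES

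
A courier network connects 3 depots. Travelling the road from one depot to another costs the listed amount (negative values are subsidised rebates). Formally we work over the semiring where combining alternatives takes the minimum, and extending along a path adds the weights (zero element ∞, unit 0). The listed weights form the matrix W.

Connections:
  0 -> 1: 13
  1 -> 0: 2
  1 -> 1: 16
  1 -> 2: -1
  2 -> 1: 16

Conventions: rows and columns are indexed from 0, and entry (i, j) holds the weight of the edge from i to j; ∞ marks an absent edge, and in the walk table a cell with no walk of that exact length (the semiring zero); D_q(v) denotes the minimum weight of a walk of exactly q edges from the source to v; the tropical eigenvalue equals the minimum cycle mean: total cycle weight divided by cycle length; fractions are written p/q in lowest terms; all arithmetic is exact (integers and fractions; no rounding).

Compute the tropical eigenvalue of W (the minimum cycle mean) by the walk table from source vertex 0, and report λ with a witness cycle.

q=0: [0, ∞, ∞]
q=1: [∞, 13, ∞]
q=2: [15, 29, 12]
q=3: [31, 28, 28]
Optimal cycle mean attained by: cycle 0->1->0, total 13 + 2, length 2.
Answer: λ = 15/2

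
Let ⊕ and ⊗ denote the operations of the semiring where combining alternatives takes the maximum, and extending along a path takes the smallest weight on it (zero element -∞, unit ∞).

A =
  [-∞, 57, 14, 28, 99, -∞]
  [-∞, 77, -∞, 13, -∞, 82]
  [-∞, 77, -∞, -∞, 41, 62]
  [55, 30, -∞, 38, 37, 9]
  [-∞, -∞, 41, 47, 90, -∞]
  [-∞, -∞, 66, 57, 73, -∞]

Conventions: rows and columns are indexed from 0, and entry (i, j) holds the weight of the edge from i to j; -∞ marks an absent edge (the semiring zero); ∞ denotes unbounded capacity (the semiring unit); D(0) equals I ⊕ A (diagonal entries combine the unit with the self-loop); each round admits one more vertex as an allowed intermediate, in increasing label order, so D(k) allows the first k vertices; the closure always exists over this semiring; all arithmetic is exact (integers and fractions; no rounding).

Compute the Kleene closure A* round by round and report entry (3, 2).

D(0):
  [∞, 57, 14, 28, 99, -∞]
  [-∞, ∞, -∞, 13, -∞, 82]
  [-∞, 77, ∞, -∞, 41, 62]
  [55, 30, -∞, ∞, 37, 9]
  [-∞, -∞, 41, 47, ∞, -∞]
  [-∞, -∞, 66, 57, 73, ∞]
D(1):
  [∞, 57, 14, 28, 99, -∞]
  [-∞, ∞, -∞, 13, -∞, 82]
  [-∞, 77, ∞, -∞, 41, 62]
  [55, 55, 14, ∞, 55, 9]
  [-∞, -∞, 41, 47, ∞, -∞]
  [-∞, -∞, 66, 57, 73, ∞]
D(2):
  [∞, 57, 14, 28, 99, 57]
  [-∞, ∞, -∞, 13, -∞, 82]
  [-∞, 77, ∞, 13, 41, 77]
  [55, 55, 14, ∞, 55, 55]
  [-∞, -∞, 41, 47, ∞, -∞]
  [-∞, -∞, 66, 57, 73, ∞]
D(3):
  [∞, 57, 14, 28, 99, 57]
  [-∞, ∞, -∞, 13, -∞, 82]
  [-∞, 77, ∞, 13, 41, 77]
  [55, 55, 14, ∞, 55, 55]
  [-∞, 41, 41, 47, ∞, 41]
  [-∞, 66, 66, 57, 73, ∞]
D(4):
  [∞, 57, 14, 28, 99, 57]
  [13, ∞, 13, 13, 13, 82]
  [13, 77, ∞, 13, 41, 77]
  [55, 55, 14, ∞, 55, 55]
  [47, 47, 41, 47, ∞, 47]
  [55, 66, 66, 57, 73, ∞]
D(5):
  [∞, 57, 41, 47, 99, 57]
  [13, ∞, 13, 13, 13, 82]
  [41, 77, ∞, 41, 41, 77]
  [55, 55, 41, ∞, 55, 55]
  [47, 47, 41, 47, ∞, 47]
  [55, 66, 66, 57, 73, ∞]
D(6):
  [∞, 57, 57, 57, 99, 57]
  [55, ∞, 66, 57, 73, 82]
  [55, 77, ∞, 57, 73, 77]
  [55, 55, 55, ∞, 55, 55]
  [47, 47, 47, 47, ∞, 47]
  [55, 66, 66, 57, 73, ∞]
Answer: A*[3][2] = 55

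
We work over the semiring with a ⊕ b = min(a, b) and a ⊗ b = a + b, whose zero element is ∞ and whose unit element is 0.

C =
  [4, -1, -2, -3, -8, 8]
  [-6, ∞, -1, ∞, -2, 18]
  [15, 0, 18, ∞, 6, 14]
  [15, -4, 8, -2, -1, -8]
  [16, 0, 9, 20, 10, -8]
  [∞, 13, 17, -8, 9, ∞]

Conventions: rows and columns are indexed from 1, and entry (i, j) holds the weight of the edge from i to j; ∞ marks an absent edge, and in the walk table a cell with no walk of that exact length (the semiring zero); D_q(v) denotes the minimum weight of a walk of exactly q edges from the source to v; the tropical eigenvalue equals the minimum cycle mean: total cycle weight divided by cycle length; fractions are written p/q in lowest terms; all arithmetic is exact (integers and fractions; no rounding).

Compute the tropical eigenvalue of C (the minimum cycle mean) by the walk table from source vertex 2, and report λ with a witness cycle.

q=0: [∞, 0, ∞, ∞, ∞, ∞]
q=1: [-6, ∞, -1, ∞, -2, 18]
q=2: [-2, -7, -8, -9, -14, -10]
q=3: [-13, -14, -8, -18, -10, -22]
q=4: [-20, -22, -15, -30, -21, -26]
q=5: [-28, -34, -23, -34, -31, -38]
q=6: [-40, -38, -35, -46, -36, -42]
Optimal cycle mean attained by: cycle 4->6->4, total (-8) + (-8), length 2.
Answer: λ = -8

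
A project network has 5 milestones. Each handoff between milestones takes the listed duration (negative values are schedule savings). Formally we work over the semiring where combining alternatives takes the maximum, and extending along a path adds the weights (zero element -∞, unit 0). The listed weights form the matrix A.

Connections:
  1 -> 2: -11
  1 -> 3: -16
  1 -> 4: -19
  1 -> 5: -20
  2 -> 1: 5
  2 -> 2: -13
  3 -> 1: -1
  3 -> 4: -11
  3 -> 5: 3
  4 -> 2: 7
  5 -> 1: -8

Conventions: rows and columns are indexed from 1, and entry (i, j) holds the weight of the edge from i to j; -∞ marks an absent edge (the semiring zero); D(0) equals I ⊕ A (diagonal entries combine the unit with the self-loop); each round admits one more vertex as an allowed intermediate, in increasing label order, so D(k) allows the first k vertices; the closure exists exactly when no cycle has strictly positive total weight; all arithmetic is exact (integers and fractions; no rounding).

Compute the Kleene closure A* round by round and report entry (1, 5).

D(0):
  [0, -11, -16, -19, -20]
  [5, 0, -∞, -∞, -∞]
  [-1, -∞, 0, -11, 3]
  [-∞, 7, -∞, 0, -∞]
  [-8, -∞, -∞, -∞, 0]
D(1):
  [0, -11, -16, -19, -20]
  [5, 0, -11, -14, -15]
  [-1, -12, 0, -11, 3]
  [-∞, 7, -∞, 0, -∞]
  [-8, -19, -24, -27, 0]
D(2):
  [0, -11, -16, -19, -20]
  [5, 0, -11, -14, -15]
  [-1, -12, 0, -11, 3]
  [12, 7, -4, 0, -8]
  [-8, -19, -24, -27, 0]
D(3):
  [0, -11, -16, -19, -13]
  [5, 0, -11, -14, -8]
  [-1, -12, 0, -11, 3]
  [12, 7, -4, 0, -1]
  [-8, -19, -24, -27, 0]
D(4):
  [0, -11, -16, -19, -13]
  [5, 0, -11, -14, -8]
  [1, -4, 0, -11, 3]
  [12, 7, -4, 0, -1]
  [-8, -19, -24, -27, 0]
D(5):
  [0, -11, -16, -19, -13]
  [5, 0, -11, -14, -8]
  [1, -4, 0, -11, 3]
  [12, 7, -4, 0, -1]
  [-8, -19, -24, -27, 0]
Answer: A*[1][5] = -13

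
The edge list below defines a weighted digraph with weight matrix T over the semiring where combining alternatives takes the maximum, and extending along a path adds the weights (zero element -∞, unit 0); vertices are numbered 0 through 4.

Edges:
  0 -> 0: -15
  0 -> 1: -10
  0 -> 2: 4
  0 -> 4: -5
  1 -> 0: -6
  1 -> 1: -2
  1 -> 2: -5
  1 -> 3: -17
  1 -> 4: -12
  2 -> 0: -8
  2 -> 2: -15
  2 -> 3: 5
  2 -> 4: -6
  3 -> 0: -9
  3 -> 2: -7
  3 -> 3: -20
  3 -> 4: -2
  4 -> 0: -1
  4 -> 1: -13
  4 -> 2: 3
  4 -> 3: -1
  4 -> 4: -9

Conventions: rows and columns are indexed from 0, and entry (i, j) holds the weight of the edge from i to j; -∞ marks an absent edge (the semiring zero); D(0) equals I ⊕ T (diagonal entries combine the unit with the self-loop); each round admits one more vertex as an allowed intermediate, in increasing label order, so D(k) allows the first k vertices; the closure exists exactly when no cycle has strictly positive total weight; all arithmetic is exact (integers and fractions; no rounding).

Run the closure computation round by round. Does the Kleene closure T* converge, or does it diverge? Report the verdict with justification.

D(0):
  [0, -10, 4, -∞, -5]
  [-6, 0, -5, -17, -12]
  [-8, -∞, 0, 5, -6]
  [-9, -∞, -7, 0, -2]
  [-1, -13, 3, -1, 0]
D(1):
  [0, -10, 4, -∞, -5]
  [-6, 0, -2, -17, -11]
  [-8, -18, 0, 5, -6]
  [-9, -19, -5, 0, -2]
  [-1, -11, 3, -1, 0]
D(2):
  [0, -10, 4, -27, -5]
  [-6, 0, -2, -17, -11]
  [-8, -18, 0, 5, -6]
  [-9, -19, -5, 0, -2]
  [-1, -11, 3, -1, 0]
D(3):
  [0, -10, 4, 9, -2]
  [-6, 0, -2, 3, -8]
  [-8, -18, 0, 5, -6]
  [-9, -19, -5, 0, -2]
  [-1, -11, 3, 8, 0]
Detection: at round 4, diagonal entry (4, 4) turns strictly positive.
Key observation: the cycle 4->0->2->3->4 has total weight (-1) + 4 + 5 + (-2), which is strictly positive.
Answer: DIVERGES — positive cycle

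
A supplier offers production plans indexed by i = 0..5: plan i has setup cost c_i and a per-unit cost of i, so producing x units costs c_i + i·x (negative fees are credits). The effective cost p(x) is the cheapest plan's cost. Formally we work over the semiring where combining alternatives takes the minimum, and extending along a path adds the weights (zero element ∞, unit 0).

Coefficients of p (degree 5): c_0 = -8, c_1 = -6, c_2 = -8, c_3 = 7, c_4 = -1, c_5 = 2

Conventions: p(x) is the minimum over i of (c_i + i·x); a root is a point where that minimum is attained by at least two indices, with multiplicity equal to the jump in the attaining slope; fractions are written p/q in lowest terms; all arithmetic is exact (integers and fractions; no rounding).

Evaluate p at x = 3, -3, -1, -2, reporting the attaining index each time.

p(3) = min(-8+0·3=-8, -6+1·3=-3, -8+2·3=-2, 7+3·3=16, -1+4·3=11, 2+5·3=17) = -8 (attained by i=0)
p(-3) = min(-8+0·(-3)=-8, -6+1·(-3)=-9, -8+2·(-3)=-14, 7+3·(-3)=-2, -1+4·(-3)=-13, 2+5·(-3)=-13) = -14 (attained by i=2)
p(-1) = min(-8+0·(-1)=-8, -6+1·(-1)=-7, -8+2·(-1)=-10, 7+3·(-1)=4, -1+4·(-1)=-5, 2+5·(-1)=-3) = -10 (attained by i=2)
p(-2) = min(-8+0·(-2)=-8, -6+1·(-2)=-8, -8+2·(-2)=-12, 7+3·(-2)=1, -1+4·(-2)=-9, 2+5·(-2)=-8) = -12 (attained by i=2)
Answer: p(3) = -8; p(-3) = -14; p(-1) = -10; p(-2) = -12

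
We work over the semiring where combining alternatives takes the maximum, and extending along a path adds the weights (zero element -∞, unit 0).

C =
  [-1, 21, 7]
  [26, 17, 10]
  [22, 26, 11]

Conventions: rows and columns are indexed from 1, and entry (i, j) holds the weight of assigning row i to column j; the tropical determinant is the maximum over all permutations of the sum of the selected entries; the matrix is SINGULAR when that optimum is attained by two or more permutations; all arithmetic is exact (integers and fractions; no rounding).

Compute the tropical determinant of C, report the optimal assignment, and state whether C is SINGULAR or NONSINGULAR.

σ = (1, 2, 3): (-1) + 17 + 11 = 27
σ = (1, 3, 2): (-1) + 10 + 26 = 35
σ = (2, 1, 3): 21 + 26 + 11 = 58
σ = (2, 3, 1): 21 + 10 + 22 = 53
σ = (3, 1, 2): 7 + 26 + 26 = 59
σ = (3, 2, 1): 7 + 17 + 22 = 46
Optimal value attained by: σ = (3, 1, 2).
Answer: det⊕(C) = 59; verdict: NONSINGULAR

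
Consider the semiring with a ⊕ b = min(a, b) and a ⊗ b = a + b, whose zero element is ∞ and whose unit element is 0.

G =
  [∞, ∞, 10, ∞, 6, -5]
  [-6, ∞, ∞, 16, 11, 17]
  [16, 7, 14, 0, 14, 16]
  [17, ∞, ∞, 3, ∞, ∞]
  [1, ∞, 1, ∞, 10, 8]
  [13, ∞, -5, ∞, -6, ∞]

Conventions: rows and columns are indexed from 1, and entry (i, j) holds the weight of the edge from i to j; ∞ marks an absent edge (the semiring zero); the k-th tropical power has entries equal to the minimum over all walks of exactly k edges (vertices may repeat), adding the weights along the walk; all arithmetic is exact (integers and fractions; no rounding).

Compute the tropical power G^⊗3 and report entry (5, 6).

G^⊗2:
  [7, 17, -10, 10, -11, 14]
  [12, ∞, 4, 19, 0, -11]
  [1, 21, 11, 3, 10, 11]
  [20, ∞, 27, 6, 23, 12]
  [11, 8, 3, 1, 2, -4]
  [-5, 2, -5, -5, 4, 2]
G^⊗3:
  [-10, -3, -10, -10, -1, -3]
  [1, 11, -16, 4, -17, 7]
  [11, 18, 6, 6, 5, -4]
  [23, 34, 7, 9, 6, 15]
  [2, 10, -9, 3, -10, 6]
  [-4, 2, -3, -5, -4, -10]
Key observation: the optimum is the walk 5->5->1->6, with weight 10 + 1 + (-5) = 6.
Optimal value attained by: walk 5->5->1->6.
Answer: (G^⊗3)[5][6] = 6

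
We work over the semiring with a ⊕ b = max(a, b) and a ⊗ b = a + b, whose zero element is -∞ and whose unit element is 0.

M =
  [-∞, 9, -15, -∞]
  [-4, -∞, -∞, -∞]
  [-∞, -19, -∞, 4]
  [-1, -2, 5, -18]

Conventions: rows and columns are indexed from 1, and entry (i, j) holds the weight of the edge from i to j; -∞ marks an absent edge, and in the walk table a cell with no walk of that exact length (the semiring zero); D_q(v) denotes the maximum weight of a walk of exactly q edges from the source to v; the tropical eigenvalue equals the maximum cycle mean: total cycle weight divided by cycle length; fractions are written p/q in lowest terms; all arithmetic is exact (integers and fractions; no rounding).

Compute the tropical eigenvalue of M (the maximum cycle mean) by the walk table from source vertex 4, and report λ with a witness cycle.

q=0: [-∞, -∞, -∞, 0]
q=1: [-1, -2, 5, -18]
q=2: [-6, 8, -13, 9]
q=3: [8, 7, 14, -9]
q=4: [3, 17, -4, 18]
Optimal cycle mean attained by: cycle 3->4->3, total 4 + 5, length 2.
Answer: λ = 9/2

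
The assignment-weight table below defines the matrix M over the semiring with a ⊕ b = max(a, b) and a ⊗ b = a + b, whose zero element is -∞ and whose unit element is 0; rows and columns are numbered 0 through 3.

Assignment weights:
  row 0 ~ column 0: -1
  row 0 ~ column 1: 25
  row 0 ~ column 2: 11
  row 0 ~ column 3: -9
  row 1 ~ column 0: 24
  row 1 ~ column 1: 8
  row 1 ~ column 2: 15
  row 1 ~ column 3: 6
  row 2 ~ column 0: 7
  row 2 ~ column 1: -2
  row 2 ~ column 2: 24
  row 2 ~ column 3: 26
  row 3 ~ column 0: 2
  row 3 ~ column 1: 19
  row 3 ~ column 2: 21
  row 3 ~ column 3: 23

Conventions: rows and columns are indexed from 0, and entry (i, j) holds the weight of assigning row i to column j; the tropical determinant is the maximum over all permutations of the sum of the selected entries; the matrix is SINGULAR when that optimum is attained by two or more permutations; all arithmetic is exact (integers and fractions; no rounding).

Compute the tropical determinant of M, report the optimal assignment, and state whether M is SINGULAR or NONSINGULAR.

σ = (0, 1, 2, 3): (-1) + 8 + 24 + 23 = 54
σ = (0, 1, 3, 2): (-1) + 8 + 26 + 21 = 54
σ = (0, 2, 1, 3): (-1) + 15 + (-2) + 23 = 35
σ = (0, 2, 3, 1): (-1) + 15 + 26 + 19 = 59
σ = (0, 3, 1, 2): (-1) + 6 + (-2) + 21 = 24
σ = (0, 3, 2, 1): (-1) + 6 + 24 + 19 = 48
σ = (1, 0, 2, 3): 25 + 24 + 24 + 23 = 96
σ = (1, 0, 3, 2): 25 + 24 + 26 + 21 = 96
σ = (1, 2, 0, 3): 25 + 15 + 7 + 23 = 70
σ = (1, 2, 3, 0): 25 + 15 + 26 + 2 = 68
σ = (1, 3, 0, 2): 25 + 6 + 7 + 21 = 59
σ = (1, 3, 2, 0): 25 + 6 + 24 + 2 = 57
σ = (2, 0, 1, 3): 11 + 24 + (-2) + 23 = 56
σ = (2, 0, 3, 1): 11 + 24 + 26 + 19 = 80
σ = (2, 1, 0, 3): 11 + 8 + 7 + 23 = 49
σ = (2, 1, 3, 0): 11 + 8 + 26 + 2 = 47
σ = (2, 3, 0, 1): 11 + 6 + 7 + 19 = 43
σ = (2, 3, 1, 0): 11 + 6 + (-2) + 2 = 17
σ = (3, 0, 1, 2): (-9) + 24 + (-2) + 21 = 34
σ = (3, 0, 2, 1): (-9) + 24 + 24 + 19 = 58
σ = (3, 1, 0, 2): (-9) + 8 + 7 + 21 = 27
σ = (3, 1, 2, 0): (-9) + 8 + 24 + 2 = 25
σ = (3, 2, 0, 1): (-9) + 15 + 7 + 19 = 32
σ = (3, 2, 1, 0): (-9) + 15 + (-2) + 2 = 6
Optimal value attained by: σ = (1, 0, 2, 3).
Answer: det⊕(M) = 96; verdict: SINGULAR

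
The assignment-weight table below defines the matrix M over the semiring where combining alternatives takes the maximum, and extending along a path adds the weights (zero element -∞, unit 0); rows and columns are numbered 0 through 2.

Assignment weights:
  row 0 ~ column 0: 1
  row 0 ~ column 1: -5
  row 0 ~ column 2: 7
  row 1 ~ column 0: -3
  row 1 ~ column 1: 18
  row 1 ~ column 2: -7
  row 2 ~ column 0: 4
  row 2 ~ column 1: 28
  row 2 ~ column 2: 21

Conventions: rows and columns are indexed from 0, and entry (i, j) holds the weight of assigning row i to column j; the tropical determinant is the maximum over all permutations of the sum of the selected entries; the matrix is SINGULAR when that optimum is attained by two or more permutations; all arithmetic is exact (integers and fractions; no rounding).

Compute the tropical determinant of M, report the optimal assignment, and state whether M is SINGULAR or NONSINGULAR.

σ = (0, 1, 2): 1 + 18 + 21 = 40
σ = (0, 2, 1): 1 + (-7) + 28 = 22
σ = (1, 0, 2): (-5) + (-3) + 21 = 13
σ = (1, 2, 0): (-5) + (-7) + 4 = -8
σ = (2, 0, 1): 7 + (-3) + 28 = 32
σ = (2, 1, 0): 7 + 18 + 4 = 29
Optimal value attained by: σ = (0, 1, 2).
Answer: det⊕(M) = 40; verdict: NONSINGULAR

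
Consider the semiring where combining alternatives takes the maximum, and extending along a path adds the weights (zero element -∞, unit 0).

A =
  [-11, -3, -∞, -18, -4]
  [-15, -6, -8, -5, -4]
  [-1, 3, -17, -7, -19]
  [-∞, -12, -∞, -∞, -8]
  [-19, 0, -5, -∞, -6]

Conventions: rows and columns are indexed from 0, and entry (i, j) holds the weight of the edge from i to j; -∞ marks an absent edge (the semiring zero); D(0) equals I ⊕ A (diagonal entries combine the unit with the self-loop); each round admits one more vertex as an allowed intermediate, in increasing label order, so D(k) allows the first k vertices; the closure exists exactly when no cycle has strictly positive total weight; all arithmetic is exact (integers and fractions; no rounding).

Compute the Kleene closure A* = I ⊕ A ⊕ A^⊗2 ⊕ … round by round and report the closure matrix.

D(0):
  [0, -3, -∞, -18, -4]
  [-15, 0, -8, -5, -4]
  [-1, 3, 0, -7, -19]
  [-∞, -12, -∞, 0, -8]
  [-19, 0, -5, -∞, 0]
D(1):
  [0, -3, -∞, -18, -4]
  [-15, 0, -8, -5, -4]
  [-1, 3, 0, -7, -5]
  [-∞, -12, -∞, 0, -8]
  [-19, 0, -5, -37, 0]
D(2):
  [0, -3, -11, -8, -4]
  [-15, 0, -8, -5, -4]
  [-1, 3, 0, -2, -1]
  [-27, -12, -20, 0, -8]
  [-15, 0, -5, -5, 0]
D(3):
  [0, -3, -11, -8, -4]
  [-9, 0, -8, -5, -4]
  [-1, 3, 0, -2, -1]
  [-21, -12, -20, 0, -8]
  [-6, 0, -5, -5, 0]
D(4):
  [0, -3, -11, -8, -4]
  [-9, 0, -8, -5, -4]
  [-1, 3, 0, -2, -1]
  [-21, -12, -20, 0, -8]
  [-6, 0, -5, -5, 0]
D(5):
  [0, -3, -9, -8, -4]
  [-9, 0, -8, -5, -4]
  [-1, 3, 0, -2, -1]
  [-14, -8, -13, 0, -8]
  [-6, 0, -5, -5, 0]
Answer: A* = [[0, -3, -9, -8, -4], [-9, 0, -8, -5, -4], [-1, 3, 0, -2, -1], [-14, -8, -13, 0, -8], [-6, 0, -5, -5, 0]]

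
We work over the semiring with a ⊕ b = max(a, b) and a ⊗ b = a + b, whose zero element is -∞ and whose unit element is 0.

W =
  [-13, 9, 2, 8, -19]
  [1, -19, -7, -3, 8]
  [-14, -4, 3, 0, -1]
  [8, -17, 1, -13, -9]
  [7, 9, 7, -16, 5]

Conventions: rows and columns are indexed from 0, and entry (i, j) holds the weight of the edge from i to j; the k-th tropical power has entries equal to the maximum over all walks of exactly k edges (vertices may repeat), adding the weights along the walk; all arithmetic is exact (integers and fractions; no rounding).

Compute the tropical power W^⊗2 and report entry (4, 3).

W^⊗2:
  [16, -2, 9, 6, 17]
  [15, 17, 15, 9, 13]
  [8, 8, 6, 3, 4]
  [-2, 17, 10, 16, 0]
  [12, 16, 12, 15, 17]
Key observation: the optimum is the walk 4->0->3, with weight 7 + 8 = 15.
Optimal value attained by: walk 4->0->3.
Answer: (W^⊗2)[4][3] = 15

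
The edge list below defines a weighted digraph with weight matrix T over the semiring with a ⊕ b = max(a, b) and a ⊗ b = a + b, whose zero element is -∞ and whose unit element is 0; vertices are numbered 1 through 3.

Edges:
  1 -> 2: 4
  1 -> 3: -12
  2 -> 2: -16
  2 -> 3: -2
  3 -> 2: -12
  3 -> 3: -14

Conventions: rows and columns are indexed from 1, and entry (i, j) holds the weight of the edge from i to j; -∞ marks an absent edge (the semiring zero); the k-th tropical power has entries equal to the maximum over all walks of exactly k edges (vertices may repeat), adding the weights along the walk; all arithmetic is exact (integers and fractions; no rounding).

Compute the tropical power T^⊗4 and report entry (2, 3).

T^⊗2:
  [-∞, -12, 2]
  [-∞, -14, -16]
  [-∞, -26, -14]
T^⊗3:
  [-∞, -10, -12]
  [-∞, -28, -16]
  [-∞, -26, -28]
T^⊗4:
  [-∞, -24, -12]
  [-∞, -28, -30]
  [-∞, -40, -28]
Key observation: the optimum is the walk 2->3->2->3->3, with weight (-2) + (-12) + (-2) + (-14) = -30.
Optimal value attained by: walk 2->3->2->3->3.
Answer: (T^⊗4)[2][3] = -30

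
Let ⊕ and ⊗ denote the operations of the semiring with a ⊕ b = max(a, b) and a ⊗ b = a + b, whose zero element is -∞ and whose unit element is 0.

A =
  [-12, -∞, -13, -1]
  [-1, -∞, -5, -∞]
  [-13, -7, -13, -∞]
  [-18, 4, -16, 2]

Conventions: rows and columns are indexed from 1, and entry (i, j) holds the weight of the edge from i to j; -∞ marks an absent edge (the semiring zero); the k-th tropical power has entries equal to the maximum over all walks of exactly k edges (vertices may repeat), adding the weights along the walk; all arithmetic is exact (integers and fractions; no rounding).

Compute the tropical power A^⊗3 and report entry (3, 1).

A^⊗2:
  [-19, 3, -17, 1]
  [-13, -12, -14, -2]
  [-8, -20, -12, -14]
  [3, 6, -1, 4]
A^⊗3:
  [2, 5, -2, 3]
  [-13, 2, -17, 0]
  [-20, -10, -21, -9]
  [5, 8, 1, 6]
Key observation: the optimum is the walk 3->2->1->1, with weight (-7) + (-1) + (-12) = -20.
Optimal value attained by: walk 3->2->1->1.
Answer: (A^⊗3)[3][1] = -20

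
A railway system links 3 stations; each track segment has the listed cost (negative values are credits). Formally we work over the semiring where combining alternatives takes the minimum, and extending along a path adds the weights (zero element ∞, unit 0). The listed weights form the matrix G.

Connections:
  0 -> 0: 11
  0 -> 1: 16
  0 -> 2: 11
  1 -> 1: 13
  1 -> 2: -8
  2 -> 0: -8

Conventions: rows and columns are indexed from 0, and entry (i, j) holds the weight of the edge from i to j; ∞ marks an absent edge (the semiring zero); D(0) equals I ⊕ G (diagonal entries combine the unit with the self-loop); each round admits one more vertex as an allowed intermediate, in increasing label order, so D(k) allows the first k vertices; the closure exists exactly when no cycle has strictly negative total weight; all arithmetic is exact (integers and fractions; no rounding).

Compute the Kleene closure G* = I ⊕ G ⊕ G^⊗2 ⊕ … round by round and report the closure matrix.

D(0):
  [0, 16, 11]
  [∞, 0, -8]
  [-8, ∞, 0]
D(1):
  [0, 16, 11]
  [∞, 0, -8]
  [-8, 8, 0]
D(2):
  [0, 16, 8]
  [∞, 0, -8]
  [-8, 8, 0]
D(3):
  [0, 16, 8]
  [-16, 0, -8]
  [-8, 8, 0]
Answer: G* = [[0, 16, 8], [-16, 0, -8], [-8, 8, 0]]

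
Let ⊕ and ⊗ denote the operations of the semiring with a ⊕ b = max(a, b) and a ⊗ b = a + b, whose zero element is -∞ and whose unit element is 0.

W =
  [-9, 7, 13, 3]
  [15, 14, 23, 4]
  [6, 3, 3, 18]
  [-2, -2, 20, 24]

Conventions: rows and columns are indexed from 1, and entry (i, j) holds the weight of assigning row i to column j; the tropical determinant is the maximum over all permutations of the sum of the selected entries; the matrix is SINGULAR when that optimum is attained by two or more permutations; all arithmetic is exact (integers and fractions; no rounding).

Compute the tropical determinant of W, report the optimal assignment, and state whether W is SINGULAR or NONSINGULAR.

σ = (1, 2, 3, 4): (-9) + 14 + 3 + 24 = 32
σ = (1, 2, 4, 3): (-9) + 14 + 18 + 20 = 43
σ = (1, 3, 2, 4): (-9) + 23 + 3 + 24 = 41
σ = (1, 3, 4, 2): (-9) + 23 + 18 + (-2) = 30
σ = (1, 4, 2, 3): (-9) + 4 + 3 + 20 = 18
σ = (1, 4, 3, 2): (-9) + 4 + 3 + (-2) = -4
σ = (2, 1, 3, 4): 7 + 15 + 3 + 24 = 49
σ = (2, 1, 4, 3): 7 + 15 + 18 + 20 = 60
σ = (2, 3, 1, 4): 7 + 23 + 6 + 24 = 60
σ = (2, 3, 4, 1): 7 + 23 + 18 + (-2) = 46
σ = (2, 4, 1, 3): 7 + 4 + 6 + 20 = 37
σ = (2, 4, 3, 1): 7 + 4 + 3 + (-2) = 12
σ = (3, 1, 2, 4): 13 + 15 + 3 + 24 = 55
σ = (3, 1, 4, 2): 13 + 15 + 18 + (-2) = 44
σ = (3, 2, 1, 4): 13 + 14 + 6 + 24 = 57
σ = (3, 2, 4, 1): 13 + 14 + 18 + (-2) = 43
σ = (3, 4, 1, 2): 13 + 4 + 6 + (-2) = 21
σ = (3, 4, 2, 1): 13 + 4 + 3 + (-2) = 18
σ = (4, 1, 2, 3): 3 + 15 + 3 + 20 = 41
σ = (4, 1, 3, 2): 3 + 15 + 3 + (-2) = 19
σ = (4, 2, 1, 3): 3 + 14 + 6 + 20 = 43
σ = (4, 2, 3, 1): 3 + 14 + 3 + (-2) = 18
σ = (4, 3, 1, 2): 3 + 23 + 6 + (-2) = 30
σ = (4, 3, 2, 1): 3 + 23 + 3 + (-2) = 27
Optimal value attained by: σ = (2, 1, 4, 3).
Answer: det⊕(W) = 60; verdict: SINGULAR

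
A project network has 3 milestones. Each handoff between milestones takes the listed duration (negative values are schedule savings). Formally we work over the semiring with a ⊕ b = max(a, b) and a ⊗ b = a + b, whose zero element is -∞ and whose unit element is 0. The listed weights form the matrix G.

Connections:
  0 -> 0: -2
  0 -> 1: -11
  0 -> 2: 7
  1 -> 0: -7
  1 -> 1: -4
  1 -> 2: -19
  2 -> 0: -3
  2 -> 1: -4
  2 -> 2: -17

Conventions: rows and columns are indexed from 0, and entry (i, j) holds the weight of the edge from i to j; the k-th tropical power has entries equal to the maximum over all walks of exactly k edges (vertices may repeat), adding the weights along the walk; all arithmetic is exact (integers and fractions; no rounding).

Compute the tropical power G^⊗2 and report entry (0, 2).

G^⊗2:
  [4, 3, 5]
  [-9, -8, 0]
  [-5, -8, 4]
Key observation: the optimum is the walk 0->0->2, with weight (-2) + 7 = 5.
Optimal value attained by: walk 0->0->2.
Answer: (G^⊗2)[0][2] = 5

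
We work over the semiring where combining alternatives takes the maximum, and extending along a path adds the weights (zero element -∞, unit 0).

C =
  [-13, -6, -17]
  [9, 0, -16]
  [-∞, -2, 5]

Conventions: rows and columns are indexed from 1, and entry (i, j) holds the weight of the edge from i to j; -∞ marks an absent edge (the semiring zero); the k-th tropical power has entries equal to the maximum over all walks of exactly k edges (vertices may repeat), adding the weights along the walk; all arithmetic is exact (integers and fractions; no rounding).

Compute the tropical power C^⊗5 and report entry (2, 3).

C^⊗2:
  [3, -6, -12]
  [9, 3, -8]
  [7, 3, 10]
C^⊗3:
  [3, -3, -7]
  [12, 3, -3]
  [12, 8, 15]
C^⊗4:
  [6, -3, -2]
  [12, 6, 2]
  [17, 13, 20]
C^⊗5:
  [6, 0, 3]
  [15, 6, 7]
  [22, 18, 25]
Key observation: the optimum is the walk 2->1->3->3->3->3, with weight 9 + (-17) + 5 + 5 + 5 = 7.
Optimal value attained by: walk 2->1->3->3->3->3.
Answer: (C^⊗5)[2][3] = 7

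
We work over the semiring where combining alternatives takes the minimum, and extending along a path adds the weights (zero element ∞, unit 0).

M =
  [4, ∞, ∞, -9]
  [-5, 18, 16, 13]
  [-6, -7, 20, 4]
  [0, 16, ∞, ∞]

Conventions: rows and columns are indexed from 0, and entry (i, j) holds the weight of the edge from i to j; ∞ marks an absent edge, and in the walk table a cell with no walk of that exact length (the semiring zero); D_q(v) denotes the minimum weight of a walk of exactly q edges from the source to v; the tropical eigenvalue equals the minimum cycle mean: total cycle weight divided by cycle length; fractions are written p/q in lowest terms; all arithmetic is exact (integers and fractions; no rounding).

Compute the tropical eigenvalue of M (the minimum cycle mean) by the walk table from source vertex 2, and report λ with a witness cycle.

q=0: [∞, ∞, 0, ∞]
q=1: [-6, -7, 20, 4]
q=2: [-12, 11, 9, -15]
q=3: [-15, 1, 27, -21]
q=4: [-21, -5, 17, -24]
Optimal cycle mean attained by: cycle 0->3->0, total (-9) + 0, length 2.
Answer: λ = -9/2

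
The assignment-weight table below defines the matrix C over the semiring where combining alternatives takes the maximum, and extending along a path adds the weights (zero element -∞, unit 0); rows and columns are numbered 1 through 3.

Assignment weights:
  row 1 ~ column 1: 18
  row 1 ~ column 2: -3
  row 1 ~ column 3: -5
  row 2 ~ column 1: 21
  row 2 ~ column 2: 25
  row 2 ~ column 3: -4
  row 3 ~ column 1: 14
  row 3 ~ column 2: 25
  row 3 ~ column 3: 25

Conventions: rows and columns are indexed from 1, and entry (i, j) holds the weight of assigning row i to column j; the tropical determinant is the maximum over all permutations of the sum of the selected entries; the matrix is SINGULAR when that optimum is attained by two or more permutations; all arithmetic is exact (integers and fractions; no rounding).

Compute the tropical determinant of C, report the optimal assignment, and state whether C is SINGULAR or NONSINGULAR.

σ = (1, 2, 3): 18 + 25 + 25 = 68
σ = (1, 3, 2): 18 + (-4) + 25 = 39
σ = (2, 1, 3): (-3) + 21 + 25 = 43
σ = (2, 3, 1): (-3) + (-4) + 14 = 7
σ = (3, 1, 2): (-5) + 21 + 25 = 41
σ = (3, 2, 1): (-5) + 25 + 14 = 34
Optimal value attained by: σ = (1, 2, 3).
Answer: det⊕(C) = 68; verdict: NONSINGULAR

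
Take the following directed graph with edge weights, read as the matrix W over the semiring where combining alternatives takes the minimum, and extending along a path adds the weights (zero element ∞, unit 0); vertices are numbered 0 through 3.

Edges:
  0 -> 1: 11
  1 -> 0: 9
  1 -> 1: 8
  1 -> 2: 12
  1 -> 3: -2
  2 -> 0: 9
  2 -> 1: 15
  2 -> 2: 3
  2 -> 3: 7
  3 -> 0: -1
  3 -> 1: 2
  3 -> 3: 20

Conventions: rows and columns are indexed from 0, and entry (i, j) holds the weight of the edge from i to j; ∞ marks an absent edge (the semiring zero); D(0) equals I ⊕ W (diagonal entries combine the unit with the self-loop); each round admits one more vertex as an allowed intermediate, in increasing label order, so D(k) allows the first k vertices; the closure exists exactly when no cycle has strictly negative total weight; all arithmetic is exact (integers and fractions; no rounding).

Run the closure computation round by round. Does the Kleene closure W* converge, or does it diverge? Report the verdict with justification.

D(0):
  [0, 11, ∞, ∞]
  [9, 0, 12, -2]
  [9, 15, 0, 7]
  [-1, 2, ∞, 0]
D(1):
  [0, 11, ∞, ∞]
  [9, 0, 12, -2]
  [9, 15, 0, 7]
  [-1, 2, ∞, 0]
D(2):
  [0, 11, 23, 9]
  [9, 0, 12, -2]
  [9, 15, 0, 7]
  [-1, 2, 14, 0]
D(3):
  [0, 11, 23, 9]
  [9, 0, 12, -2]
  [9, 15, 0, 7]
  [-1, 2, 14, 0]
D(4):
  [0, 11, 23, 9]
  [-3, 0, 12, -2]
  [6, 9, 0, 7]
  [-1, 2, 14, 0]
Key observation: every diagonal entry stays at the unit through all rounds, so no improving cycle exists.
Answer: CONVERGES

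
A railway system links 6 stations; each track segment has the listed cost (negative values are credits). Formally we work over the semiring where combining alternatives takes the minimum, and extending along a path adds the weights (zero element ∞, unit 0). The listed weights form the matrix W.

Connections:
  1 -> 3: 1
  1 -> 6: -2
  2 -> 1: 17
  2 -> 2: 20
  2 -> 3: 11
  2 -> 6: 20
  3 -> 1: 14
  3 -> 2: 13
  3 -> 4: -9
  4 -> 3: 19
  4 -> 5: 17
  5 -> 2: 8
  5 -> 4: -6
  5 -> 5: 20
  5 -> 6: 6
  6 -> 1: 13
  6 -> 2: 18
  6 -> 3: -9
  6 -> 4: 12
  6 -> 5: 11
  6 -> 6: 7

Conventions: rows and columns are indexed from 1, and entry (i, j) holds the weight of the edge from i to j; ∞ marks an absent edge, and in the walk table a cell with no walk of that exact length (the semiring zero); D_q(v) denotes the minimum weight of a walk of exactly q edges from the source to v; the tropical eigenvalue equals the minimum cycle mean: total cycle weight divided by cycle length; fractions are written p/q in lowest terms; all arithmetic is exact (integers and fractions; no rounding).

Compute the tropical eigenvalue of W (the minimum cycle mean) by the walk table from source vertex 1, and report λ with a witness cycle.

q=0: [0, ∞, ∞, ∞, ∞, ∞]
q=1: [∞, ∞, 1, ∞, ∞, -2]
q=2: [11, 14, -11, -8, 9, 5]
q=3: [3, 2, -4, -20, 9, 9]
q=4: [10, 9, -1, -13, -3, 1]
q=5: [13, 5, -8, -10, 4, 3]
q=6: [6, 5, -6, -17, 7, 10]
Optimal cycle mean attained by: cycle 1->6->3->1, total (-2) + (-9) + 14, length 3.
Answer: λ = 1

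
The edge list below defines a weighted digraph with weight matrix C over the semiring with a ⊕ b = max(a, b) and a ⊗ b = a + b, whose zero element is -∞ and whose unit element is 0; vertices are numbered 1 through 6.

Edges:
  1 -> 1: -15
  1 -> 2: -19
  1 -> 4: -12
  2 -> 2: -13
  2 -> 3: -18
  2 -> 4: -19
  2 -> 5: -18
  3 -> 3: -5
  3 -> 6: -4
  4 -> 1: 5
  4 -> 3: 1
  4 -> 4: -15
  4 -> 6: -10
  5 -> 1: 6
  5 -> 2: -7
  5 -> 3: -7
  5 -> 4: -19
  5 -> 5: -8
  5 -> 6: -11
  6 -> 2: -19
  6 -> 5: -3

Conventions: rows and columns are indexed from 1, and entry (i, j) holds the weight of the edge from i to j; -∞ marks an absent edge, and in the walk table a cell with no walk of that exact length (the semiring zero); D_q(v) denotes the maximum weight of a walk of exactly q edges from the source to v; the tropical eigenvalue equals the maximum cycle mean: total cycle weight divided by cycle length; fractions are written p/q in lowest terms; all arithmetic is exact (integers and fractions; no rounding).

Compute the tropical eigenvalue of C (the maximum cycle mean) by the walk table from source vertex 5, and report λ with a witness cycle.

q=0: [-∞, -∞, -∞, -∞, 0, -∞]
q=1: [6, -7, -7, -19, -8, -11]
q=2: [-2, -13, -12, -6, -14, -11]
q=3: [-1, -21, -5, -14, -14, -16]
q=4: [-8, -20, -10, -13, -19, -9]
q=5: [-8, -26, -12, -20, -12, -14]
q=6: [-6, -19, -17, -20, -17, -16]
Optimal cycle mean attained by: cycle 1->4->3->6->5->1, total (-12) + 1 + (-4) + (-3) + 6, length 5.
Answer: λ = -12/5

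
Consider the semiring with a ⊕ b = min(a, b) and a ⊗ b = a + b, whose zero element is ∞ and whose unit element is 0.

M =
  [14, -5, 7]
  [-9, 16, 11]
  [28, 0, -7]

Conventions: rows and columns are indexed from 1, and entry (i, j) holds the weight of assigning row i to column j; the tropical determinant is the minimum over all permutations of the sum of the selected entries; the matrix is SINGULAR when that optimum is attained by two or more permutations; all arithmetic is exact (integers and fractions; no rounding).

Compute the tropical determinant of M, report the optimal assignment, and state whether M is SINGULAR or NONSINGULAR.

σ = (1, 2, 3): 14 + 16 + (-7) = 23
σ = (1, 3, 2): 14 + 11 + 0 = 25
σ = (2, 1, 3): (-5) + (-9) + (-7) = -21
σ = (2, 3, 1): (-5) + 11 + 28 = 34
σ = (3, 1, 2): 7 + (-9) + 0 = -2
σ = (3, 2, 1): 7 + 16 + 28 = 51
Optimal value attained by: σ = (2, 1, 3).
Answer: det⊕(M) = -21; verdict: NONSINGULAR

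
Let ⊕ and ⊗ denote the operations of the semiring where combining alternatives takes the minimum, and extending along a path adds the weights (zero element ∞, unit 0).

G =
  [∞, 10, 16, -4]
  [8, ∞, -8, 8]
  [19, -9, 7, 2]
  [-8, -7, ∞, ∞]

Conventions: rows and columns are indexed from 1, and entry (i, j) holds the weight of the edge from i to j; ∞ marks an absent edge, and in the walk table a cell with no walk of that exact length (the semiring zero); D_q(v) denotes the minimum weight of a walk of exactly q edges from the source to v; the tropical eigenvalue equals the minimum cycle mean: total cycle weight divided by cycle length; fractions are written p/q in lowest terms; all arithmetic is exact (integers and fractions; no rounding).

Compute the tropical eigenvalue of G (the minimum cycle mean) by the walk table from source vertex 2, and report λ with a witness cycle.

q=0: [∞, 0, ∞, ∞]
q=1: [8, ∞, -8, 8]
q=2: [0, -17, -1, -6]
q=3: [-14, -13, -25, -9]
q=4: [-17, -34, -21, -23]
Optimal cycle mean attained by: cycle 2->3->2, total (-8) + (-9), length 2.
Answer: λ = -17/2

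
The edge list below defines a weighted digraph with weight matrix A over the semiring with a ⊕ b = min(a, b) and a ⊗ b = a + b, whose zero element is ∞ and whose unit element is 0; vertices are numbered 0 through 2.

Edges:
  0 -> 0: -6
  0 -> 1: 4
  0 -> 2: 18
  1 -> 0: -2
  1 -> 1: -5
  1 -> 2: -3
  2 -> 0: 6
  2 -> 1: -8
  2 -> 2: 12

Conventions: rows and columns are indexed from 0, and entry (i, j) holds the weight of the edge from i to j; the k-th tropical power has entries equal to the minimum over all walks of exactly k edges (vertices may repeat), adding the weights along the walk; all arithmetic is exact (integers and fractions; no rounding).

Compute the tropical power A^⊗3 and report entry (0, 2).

A^⊗2:
  [-12, -2, 1]
  [-8, -11, -8]
  [-10, -13, -11]
A^⊗3:
  [-18, -8, -5]
  [-14, -16, -14]
  [-16, -19, -16]
Key observation: the optimum is the walk 0->0->1->2, with weight (-6) + 4 + (-3) = -5.
Optimal value attained by: walk 0->0->1->2.
Answer: (A^⊗3)[0][2] = -5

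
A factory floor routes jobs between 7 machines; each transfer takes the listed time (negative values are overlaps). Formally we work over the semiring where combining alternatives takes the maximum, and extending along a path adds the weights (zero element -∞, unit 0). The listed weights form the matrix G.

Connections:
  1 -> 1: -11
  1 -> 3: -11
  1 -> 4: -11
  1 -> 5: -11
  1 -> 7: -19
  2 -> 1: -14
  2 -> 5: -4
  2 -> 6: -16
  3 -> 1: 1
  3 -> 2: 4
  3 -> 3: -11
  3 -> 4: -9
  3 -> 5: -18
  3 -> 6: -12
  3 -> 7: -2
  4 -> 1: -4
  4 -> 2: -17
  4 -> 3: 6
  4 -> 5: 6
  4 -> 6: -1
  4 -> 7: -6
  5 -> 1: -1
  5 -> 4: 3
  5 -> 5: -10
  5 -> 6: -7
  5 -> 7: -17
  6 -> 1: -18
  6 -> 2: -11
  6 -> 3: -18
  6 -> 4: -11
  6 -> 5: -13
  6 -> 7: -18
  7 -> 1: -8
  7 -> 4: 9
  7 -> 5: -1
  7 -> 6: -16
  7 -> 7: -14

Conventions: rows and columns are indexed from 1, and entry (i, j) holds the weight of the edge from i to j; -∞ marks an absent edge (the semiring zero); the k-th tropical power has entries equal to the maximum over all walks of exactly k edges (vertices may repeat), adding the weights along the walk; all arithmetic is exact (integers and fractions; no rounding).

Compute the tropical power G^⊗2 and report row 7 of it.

G^⊗2:
  [-10, -7, -5, -8, -5, -12, -13]
  [-5, -27, -25, -1, -14, -11, -21]
  [-10, -7, -3, 7, 0, -10, -13]
  [7, 10, -5, 9, -4, -1, 4]
  [-1, -14, 9, -7, 9, 2, -3]
  [-14, -14, -5, -9, -5, -12, -17]
  [5, -8, 15, 2, 15, 8, 3]
Answer: row 7 of G^⊗2 = [5, -8, 15, 2, 15, 8, 3]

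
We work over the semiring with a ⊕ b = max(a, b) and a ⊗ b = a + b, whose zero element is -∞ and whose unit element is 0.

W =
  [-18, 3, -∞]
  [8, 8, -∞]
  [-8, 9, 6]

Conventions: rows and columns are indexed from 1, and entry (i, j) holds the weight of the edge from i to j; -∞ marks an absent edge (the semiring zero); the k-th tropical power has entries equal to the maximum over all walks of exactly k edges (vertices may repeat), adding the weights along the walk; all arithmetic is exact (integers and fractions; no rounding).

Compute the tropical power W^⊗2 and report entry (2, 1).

W^⊗2:
  [11, 11, -∞]
  [16, 16, -∞]
  [17, 17, 12]
Key observation: the optimum is the walk 2->2->1, with weight 8 + 8 = 16.
Optimal value attained by: walk 2->2->1.
Answer: (W^⊗2)[2][1] = 16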